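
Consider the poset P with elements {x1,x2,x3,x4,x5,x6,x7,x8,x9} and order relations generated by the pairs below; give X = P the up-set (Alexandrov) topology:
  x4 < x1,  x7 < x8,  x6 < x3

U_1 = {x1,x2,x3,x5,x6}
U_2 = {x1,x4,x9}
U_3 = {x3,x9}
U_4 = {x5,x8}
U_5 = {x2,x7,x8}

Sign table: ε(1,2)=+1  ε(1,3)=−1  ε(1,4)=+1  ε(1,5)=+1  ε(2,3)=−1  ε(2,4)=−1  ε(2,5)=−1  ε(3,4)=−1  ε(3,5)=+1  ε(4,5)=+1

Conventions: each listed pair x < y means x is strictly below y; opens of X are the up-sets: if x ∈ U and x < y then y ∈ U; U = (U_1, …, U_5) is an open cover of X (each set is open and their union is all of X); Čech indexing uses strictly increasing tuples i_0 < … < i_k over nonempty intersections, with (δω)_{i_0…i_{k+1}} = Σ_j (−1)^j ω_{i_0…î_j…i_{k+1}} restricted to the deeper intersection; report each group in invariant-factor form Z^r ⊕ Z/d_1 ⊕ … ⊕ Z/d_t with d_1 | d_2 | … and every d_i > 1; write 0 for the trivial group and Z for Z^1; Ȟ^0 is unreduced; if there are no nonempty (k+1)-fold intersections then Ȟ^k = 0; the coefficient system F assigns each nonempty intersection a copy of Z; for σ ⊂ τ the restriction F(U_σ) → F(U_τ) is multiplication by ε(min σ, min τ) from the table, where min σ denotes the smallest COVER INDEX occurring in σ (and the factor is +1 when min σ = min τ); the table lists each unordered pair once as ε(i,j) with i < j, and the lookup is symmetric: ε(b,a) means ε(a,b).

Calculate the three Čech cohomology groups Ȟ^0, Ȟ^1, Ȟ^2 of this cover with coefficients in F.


intersection data:
  U12={x1} U13={x3} U14={x5} U15={x2} U23={x9} U45={x8}
C dims 5,6; δ0: rk 4, SNF 1^4
Ȟ^0 = (5 − 4) − 0 = 1, so Ȟ^0 ≅ Z
Ȟ^1 = (6 − 0) − 4 = 2, so Ȟ^1 ≅ Z^2
Ȟ^2 = (0 − 0) − 0 = 0, so Ȟ^2 ≅ 0

Ȟ^0 ≅ Z,  Ȟ^1 ≅ Z^2,  Ȟ^2 ≅ 0


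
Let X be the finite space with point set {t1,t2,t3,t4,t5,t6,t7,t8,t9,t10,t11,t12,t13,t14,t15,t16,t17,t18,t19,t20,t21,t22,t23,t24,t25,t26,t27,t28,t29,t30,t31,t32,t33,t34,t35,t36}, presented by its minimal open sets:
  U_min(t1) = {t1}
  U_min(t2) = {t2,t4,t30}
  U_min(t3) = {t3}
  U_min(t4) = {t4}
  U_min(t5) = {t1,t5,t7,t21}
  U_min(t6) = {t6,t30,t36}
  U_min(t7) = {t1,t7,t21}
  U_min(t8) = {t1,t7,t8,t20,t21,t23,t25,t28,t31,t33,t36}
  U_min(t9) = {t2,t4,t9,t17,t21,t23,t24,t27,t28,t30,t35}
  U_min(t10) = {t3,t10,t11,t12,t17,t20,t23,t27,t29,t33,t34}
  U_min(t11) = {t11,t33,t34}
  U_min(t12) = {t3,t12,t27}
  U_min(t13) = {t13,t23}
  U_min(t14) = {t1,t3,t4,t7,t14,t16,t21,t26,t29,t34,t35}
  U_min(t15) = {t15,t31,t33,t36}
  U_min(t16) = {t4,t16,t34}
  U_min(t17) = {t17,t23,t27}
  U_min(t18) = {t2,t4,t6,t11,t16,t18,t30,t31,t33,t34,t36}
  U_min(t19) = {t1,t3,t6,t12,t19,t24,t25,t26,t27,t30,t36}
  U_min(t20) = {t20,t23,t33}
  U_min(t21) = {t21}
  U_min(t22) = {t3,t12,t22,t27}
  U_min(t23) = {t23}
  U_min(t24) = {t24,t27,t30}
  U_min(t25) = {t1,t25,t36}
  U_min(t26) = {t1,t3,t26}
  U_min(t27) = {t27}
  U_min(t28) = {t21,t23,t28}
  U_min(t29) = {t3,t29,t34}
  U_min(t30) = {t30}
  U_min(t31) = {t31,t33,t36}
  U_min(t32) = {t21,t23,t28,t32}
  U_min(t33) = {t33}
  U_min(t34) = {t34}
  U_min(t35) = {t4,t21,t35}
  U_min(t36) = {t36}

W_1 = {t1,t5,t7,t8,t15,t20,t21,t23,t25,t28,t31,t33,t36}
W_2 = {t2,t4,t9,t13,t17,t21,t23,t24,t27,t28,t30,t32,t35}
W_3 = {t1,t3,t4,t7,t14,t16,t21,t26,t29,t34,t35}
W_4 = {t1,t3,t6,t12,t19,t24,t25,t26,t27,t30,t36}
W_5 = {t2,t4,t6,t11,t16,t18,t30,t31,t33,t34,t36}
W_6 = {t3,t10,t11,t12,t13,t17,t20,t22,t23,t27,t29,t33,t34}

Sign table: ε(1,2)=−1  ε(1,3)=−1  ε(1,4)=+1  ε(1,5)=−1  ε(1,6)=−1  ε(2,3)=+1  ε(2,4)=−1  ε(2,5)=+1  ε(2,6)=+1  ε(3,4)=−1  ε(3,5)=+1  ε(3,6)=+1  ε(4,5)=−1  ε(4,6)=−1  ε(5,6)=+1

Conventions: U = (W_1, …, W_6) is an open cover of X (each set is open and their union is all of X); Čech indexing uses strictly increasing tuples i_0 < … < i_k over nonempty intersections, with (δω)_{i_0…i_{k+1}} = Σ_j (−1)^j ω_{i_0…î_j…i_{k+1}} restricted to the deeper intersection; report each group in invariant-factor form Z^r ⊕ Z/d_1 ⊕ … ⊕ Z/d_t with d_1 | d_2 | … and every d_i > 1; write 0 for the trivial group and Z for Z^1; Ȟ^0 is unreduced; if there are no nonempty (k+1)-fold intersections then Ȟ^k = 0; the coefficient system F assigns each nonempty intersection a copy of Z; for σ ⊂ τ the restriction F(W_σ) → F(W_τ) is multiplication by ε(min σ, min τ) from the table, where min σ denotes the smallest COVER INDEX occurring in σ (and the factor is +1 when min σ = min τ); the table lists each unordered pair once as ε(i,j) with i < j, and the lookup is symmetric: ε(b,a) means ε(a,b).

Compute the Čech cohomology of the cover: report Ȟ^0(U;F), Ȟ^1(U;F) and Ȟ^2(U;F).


Ȟ^0(U;F) ≅ Z; Ȟ^1(U;F) ≅ 0; Ȟ^2(U;F) ≅ Z/2

nonempty intersections:
  W12={t21,t23,t28} W13={t1,t7,t21} W14={t1,t25,t36} W15={t31,t33,t36} W16={t20,t23,t33} W23={t4,t21,t35} W24={t24,t27,t30} W25={t2,t4,t30} W26={t13,t17,t23,t27} W34={t1,t3,t26} W35={t4,t16,t34} W36={t3,t29,t34} W45={t6,t30,t36} W46={t3,t12,t27} W56={t11,t33,t34}
  W123={t21} W126={t23} W134={t1} W145={t36} W156={t33} W235={t4} W245={t30} W246={t27} W346={t3} W356={t34}
C dims 6,15,10; δ0: rk 5, SNF 1^5; δ1: rk 10, SNF 1^9·2
Ȟ^0: (6−5)−0=1 ⇒ Z
Ȟ^1: (15−10)−5=0 ⇒ 0
Ȟ^2: (10−0)−10=0 plus torsion [2] ⇒ Z/2


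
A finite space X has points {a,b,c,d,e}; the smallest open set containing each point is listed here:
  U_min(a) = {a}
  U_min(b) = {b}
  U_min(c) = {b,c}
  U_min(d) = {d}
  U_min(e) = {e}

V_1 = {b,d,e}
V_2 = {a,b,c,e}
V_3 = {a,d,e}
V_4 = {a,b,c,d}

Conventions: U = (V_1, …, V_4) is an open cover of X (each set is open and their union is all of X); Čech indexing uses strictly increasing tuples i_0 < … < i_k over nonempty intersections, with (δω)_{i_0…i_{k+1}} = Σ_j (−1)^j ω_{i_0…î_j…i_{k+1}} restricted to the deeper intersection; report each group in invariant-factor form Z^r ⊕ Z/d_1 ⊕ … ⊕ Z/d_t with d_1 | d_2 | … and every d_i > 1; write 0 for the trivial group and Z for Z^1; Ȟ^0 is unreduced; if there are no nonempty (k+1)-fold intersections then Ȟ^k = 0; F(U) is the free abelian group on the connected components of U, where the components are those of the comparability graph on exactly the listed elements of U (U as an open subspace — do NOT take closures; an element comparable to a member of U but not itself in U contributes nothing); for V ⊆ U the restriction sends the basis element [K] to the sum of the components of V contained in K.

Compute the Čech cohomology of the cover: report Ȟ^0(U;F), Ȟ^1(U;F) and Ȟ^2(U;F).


Ȟ^0(U;F) ≅ Z^4, Ȟ^1(U;F) ≅ 0 and Ȟ^2(U;F) ≅ 0

cover nerve:
  V12={b,e} V13={d,e} V14={b,d} V23={a,e} V24={a,b,c} V34={a,d}
  V123={e} V124={b} V134={d} V234={a}
components per intersection:
  V1: {b} {d} {e}
  V2: {a} {b,c} {e}
  V3: {a} {d} {e}
  V4: {a} {b,c} {d}
  V12: {b} {e}
  V13: {d} {e}
  V14: {b} {d}
  V23: {a} {e}
  V24: {a} {b,c}
  V34: {a} {d}
  V123: {e}
  V124: {b}
  V134: {d}
  V234: {a}
C dims 12,12,4; δ0: rk 8, SNF 1^8; δ1: rk 4, SNF 1^4
Ȟ^0: (12−8)−0=4 ⇒ Z^4
Ȟ^1: (12−4)−8=0 ⇒ 0
Ȟ^2: (4−0)−4=0 ⇒ 0


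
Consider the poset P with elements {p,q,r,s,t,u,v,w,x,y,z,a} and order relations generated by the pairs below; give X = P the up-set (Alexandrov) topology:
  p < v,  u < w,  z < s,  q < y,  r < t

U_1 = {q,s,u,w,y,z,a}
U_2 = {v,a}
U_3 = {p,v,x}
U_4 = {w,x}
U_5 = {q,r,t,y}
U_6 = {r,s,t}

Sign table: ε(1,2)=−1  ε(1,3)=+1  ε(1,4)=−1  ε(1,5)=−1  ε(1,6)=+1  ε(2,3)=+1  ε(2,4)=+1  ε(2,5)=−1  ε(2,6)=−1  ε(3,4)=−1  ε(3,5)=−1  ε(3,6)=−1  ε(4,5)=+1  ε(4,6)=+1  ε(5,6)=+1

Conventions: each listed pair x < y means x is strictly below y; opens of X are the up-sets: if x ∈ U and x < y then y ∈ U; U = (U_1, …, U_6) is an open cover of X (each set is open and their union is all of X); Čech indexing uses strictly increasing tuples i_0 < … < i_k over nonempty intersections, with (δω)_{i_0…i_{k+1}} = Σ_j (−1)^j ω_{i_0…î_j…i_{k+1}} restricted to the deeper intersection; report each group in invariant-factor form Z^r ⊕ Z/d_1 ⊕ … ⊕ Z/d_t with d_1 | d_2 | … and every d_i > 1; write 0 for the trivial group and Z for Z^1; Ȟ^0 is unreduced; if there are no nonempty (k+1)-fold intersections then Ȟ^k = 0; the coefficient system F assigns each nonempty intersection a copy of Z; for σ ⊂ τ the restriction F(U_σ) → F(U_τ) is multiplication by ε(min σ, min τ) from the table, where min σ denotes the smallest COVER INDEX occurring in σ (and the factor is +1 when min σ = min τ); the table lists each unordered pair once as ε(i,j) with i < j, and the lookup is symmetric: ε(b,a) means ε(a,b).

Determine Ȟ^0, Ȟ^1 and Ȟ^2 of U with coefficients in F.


cover nerve:
  U12={a} U14={w} U15={q,y} U16={s} U23={v} U34={x} U56={r,t}
C dims 6,7; δ0: rk 6, SNF 1^5·2
Ȟ^0: (6−6)−0=0 ⇒ 0
Ȟ^1: (7−0)−6=1 plus torsion [2] ⇒ Z ⊕ Z/2
Ȟ^2: (0−0)−0=0 ⇒ 0

Ȟ^0 ≅ 0, Ȟ^1 ≅ Z ⊕ Z/2 and Ȟ^2 ≅ 0


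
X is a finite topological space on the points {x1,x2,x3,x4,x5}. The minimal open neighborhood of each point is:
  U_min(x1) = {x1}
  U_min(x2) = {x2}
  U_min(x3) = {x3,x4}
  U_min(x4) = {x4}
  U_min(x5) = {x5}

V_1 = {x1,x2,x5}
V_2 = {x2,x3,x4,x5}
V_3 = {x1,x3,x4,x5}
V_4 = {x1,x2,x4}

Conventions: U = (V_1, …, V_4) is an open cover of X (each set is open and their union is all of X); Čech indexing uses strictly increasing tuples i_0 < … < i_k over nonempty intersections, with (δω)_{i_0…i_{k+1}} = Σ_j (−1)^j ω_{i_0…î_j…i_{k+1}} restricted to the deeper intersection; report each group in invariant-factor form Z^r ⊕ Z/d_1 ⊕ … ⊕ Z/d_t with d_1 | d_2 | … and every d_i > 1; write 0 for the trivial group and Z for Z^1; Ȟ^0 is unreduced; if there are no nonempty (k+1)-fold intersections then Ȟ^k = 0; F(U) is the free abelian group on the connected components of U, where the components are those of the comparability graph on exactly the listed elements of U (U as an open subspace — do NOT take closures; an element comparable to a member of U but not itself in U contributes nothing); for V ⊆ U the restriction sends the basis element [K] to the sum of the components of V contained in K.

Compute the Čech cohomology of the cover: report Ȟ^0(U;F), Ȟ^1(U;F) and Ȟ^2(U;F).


Ȟ^0 = Z^4, Ȟ^1 = 0 and Ȟ^2 = 0

nonempty intersections:
  V12={x2,x5} V13={x1,x5} V14={x1,x2} V23={x3,x4,x5} V24={x2,x4} V34={x1,x4}
  V123={x5} V124={x2} V134={x1} V234={x4}
components per intersection:
  V1: {x1} {x2} {x5}
  V2: {x2} {x3,x4} {x5}
  V3: {x1} {x3,x4} {x5}
  V4: {x1} {x2} {x4}
  V12: {x2} {x5}
  V13: {x1} {x5}
  V14: {x1} {x2}
  V23: {x3,x4} {x5}
  V24: {x2} {x4}
  V34: {x1} {x4}
  V123: {x5}
  V124: {x2}
  V134: {x1}
  V234: {x4}
C dims 12,12,4; δ0: rk 8, SNF 1^8; δ1: rk 4, SNF 1^4
Ȟ^0: (12−8)−0=4 ⇒ Z^4
Ȟ^1: (12−4)−8=0 ⇒ 0
Ȟ^2: (4−0)−4=0 ⇒ 0


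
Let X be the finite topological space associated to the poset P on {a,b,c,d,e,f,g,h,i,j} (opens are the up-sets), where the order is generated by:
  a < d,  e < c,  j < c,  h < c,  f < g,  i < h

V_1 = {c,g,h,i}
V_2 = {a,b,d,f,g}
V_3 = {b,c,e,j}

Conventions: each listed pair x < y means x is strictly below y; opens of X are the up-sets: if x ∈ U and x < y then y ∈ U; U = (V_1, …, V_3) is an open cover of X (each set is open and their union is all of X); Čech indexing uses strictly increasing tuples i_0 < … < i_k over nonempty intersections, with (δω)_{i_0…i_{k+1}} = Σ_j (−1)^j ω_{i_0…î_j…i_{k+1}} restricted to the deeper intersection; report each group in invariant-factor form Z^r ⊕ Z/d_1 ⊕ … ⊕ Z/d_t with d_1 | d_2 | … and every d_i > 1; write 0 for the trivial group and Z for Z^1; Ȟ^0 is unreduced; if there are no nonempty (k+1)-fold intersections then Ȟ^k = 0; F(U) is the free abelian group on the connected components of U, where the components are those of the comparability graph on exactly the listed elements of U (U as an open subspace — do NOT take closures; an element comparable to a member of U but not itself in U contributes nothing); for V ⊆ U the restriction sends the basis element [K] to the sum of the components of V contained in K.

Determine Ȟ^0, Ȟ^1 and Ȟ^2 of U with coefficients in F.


nonempty overlaps:
  V12={g} V13={c} V23={b}
components per intersection:
  V1: {c,h,i} {g}
  V2: {a,d} {b} {f,g}
  V3: {b} {c,e,j}
  V12: {g}
  V13: {c}
  V23: {b}
C dims 7,3; δ0: rk 3, SNF 1^3
degree 0: 7−3−0 = 4 → Ȟ^0 ≅ Z^4
degree 1: 3−0−3 = 0 → Ȟ^1 ≅ 0
degree 2: 0−0−0 = 0 → Ȟ^2 ≅ 0

Ȟ^0 = Z^4, Ȟ^1 = 0, Ȟ^2 = 0


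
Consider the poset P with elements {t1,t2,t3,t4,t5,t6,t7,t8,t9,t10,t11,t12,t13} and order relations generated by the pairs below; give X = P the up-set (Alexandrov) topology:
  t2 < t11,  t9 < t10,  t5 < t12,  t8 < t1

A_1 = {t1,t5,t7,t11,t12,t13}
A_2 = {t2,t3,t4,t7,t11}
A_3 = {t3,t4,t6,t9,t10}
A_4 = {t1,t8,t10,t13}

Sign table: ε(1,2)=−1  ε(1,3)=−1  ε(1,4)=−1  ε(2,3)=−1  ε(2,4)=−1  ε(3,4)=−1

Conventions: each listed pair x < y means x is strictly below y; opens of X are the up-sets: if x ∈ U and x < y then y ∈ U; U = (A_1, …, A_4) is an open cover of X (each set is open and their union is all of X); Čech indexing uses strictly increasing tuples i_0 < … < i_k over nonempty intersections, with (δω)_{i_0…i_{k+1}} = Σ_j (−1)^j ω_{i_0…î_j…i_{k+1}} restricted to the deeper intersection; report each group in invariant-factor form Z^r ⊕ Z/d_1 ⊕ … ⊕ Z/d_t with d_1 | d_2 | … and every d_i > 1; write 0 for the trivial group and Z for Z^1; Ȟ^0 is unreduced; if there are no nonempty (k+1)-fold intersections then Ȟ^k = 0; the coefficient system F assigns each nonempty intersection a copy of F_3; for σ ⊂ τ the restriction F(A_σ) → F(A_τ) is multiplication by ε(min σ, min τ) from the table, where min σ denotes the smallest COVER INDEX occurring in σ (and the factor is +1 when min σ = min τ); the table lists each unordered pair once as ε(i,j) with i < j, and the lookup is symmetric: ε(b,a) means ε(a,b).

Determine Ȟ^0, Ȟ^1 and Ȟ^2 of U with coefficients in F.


Ȟ^0(U;F) ≅ Z/3; Ȟ^1(U;F) ≅ Z/3; Ȟ^2(U;F) ≅ 0

nerve of the cover:
  A12={t7,t11} A14={t1,t13} A23={t3,t4} A34={t10}
C dims 4,4; δ0: rk_F3 3
Ȟ^0 = (4 − 3) − 0 = 1, so Ȟ^0 ≅ Z/3
Ȟ^1 = (4 − 0) − 3 = 1, so Ȟ^1 ≅ Z/3
Ȟ^2 = (0 − 0) − 0 = 0, so Ȟ^2 ≅ 0


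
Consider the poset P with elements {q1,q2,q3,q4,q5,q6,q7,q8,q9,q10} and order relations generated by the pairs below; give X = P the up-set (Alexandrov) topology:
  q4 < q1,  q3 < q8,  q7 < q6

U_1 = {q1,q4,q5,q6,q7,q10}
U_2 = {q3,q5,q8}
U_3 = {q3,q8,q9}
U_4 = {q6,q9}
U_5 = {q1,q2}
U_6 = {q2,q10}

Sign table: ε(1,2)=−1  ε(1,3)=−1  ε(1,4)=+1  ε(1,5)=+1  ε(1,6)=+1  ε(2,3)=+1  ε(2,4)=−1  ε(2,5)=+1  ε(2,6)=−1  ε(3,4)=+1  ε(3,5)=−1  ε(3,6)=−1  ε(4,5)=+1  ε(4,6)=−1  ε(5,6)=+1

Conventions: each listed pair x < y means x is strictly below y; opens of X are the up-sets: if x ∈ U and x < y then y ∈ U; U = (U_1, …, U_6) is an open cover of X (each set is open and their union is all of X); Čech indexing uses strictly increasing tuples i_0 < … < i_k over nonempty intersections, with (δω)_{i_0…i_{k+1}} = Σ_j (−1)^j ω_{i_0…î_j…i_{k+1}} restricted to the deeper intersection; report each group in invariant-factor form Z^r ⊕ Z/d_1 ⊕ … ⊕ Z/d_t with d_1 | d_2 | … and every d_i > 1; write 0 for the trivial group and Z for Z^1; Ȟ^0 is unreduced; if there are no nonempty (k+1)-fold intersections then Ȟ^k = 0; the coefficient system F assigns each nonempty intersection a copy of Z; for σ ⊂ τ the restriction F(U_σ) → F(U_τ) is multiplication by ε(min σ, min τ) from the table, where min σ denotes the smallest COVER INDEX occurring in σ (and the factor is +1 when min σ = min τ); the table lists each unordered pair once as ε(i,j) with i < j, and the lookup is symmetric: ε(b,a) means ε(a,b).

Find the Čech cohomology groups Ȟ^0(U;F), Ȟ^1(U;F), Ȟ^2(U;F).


nerve of the cover:
  U12={q5} U14={q6} U15={q1} U16={q10} U23={q3,q8} U34={q9} U56={q2}
C dims 6,7; δ0: rk 6, SNF 1^5·2
Ȟ^0 = (6 − 6) − 0 = 0, so Ȟ^0 ≅ 0
Ȟ^1 = (7 − 0) − 6 = 1 plus torsion [2], so Ȟ^1 ≅ Z ⊕ Z/2
Ȟ^2 = (0 − 0) − 0 = 0, so Ȟ^2 ≅ 0

Ȟ^0 = 0; Ȟ^1 = Z ⊕ Z/2; Ȟ^2 = 0


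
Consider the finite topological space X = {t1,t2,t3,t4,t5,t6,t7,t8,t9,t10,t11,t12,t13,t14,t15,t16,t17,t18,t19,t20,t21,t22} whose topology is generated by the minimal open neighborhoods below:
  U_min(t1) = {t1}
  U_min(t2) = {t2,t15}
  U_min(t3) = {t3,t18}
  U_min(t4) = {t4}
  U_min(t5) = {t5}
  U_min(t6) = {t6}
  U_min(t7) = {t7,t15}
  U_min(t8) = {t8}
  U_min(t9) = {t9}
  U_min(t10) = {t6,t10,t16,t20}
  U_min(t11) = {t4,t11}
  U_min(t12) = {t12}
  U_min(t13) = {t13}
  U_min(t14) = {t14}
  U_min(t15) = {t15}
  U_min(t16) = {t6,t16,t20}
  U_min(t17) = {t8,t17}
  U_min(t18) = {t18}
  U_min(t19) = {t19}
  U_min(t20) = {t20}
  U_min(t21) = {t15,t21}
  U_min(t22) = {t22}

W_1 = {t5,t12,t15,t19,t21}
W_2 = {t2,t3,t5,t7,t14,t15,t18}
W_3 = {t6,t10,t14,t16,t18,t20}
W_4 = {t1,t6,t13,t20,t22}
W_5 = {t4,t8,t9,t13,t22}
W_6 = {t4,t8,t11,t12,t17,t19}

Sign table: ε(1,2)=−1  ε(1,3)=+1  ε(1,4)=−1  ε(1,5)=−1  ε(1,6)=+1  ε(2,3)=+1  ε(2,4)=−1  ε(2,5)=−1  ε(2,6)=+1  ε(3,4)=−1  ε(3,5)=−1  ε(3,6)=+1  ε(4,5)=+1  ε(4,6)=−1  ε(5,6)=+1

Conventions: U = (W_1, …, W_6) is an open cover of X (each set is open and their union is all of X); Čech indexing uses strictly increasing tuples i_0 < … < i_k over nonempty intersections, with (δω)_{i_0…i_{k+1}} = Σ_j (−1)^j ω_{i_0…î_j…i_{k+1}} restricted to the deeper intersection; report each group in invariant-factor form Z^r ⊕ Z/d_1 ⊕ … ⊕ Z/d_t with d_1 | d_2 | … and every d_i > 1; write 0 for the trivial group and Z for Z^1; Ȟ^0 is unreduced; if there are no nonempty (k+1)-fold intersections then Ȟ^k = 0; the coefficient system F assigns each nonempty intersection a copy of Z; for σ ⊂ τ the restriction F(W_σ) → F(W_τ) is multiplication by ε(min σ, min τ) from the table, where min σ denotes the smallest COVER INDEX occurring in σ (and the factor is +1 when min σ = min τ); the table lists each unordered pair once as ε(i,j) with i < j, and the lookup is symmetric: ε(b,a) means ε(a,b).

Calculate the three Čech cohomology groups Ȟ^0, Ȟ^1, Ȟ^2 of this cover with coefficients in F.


nonempty overlaps:
  W12={t5,t15} W16={t12,t19} W23={t14,t18} W34={t6,t20} W45={t13,t22} W56={t4,t8}
C dims 6,6; δ0: rk 5, SNF 1^5
degree 0: 6−5−0 = 1 → Ȟ^0 ≅ Z
degree 1: 6−0−5 = 1 → Ȟ^1 ≅ Z
degree 2: 0−0−0 = 0 → Ȟ^2 ≅ 0

Ȟ^0(U;F) ≅ Z, Ȟ^1(U;F) ≅ Z, Ȟ^2(U;F) ≅ 0


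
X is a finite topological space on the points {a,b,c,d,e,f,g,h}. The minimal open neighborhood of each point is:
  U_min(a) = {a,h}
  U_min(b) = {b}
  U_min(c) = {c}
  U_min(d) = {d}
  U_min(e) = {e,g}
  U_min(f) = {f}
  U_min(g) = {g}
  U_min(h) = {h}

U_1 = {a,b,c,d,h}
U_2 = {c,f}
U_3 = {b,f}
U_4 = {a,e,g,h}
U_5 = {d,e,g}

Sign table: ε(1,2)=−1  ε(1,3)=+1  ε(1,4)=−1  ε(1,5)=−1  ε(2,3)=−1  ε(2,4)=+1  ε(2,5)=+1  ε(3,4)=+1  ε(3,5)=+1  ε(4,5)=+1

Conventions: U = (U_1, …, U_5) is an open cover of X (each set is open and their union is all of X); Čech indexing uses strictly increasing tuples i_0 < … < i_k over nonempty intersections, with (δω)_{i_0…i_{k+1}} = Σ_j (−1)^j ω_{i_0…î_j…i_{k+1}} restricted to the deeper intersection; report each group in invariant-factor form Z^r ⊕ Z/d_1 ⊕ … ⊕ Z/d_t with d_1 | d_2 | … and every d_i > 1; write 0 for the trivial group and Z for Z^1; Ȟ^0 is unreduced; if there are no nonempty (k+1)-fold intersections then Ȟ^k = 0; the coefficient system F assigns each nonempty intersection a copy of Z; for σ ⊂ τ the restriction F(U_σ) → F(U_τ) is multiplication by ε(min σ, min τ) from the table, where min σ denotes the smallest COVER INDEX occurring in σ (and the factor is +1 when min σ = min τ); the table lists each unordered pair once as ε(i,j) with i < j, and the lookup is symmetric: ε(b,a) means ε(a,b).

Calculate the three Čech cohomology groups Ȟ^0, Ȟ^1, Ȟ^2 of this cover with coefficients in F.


nerve of the cover:
  U12={c} U13={b} U14={a,h} U15={d} U23={f} U45={e,g}
C dims 5,6; δ0: rk 4, SNF 1^4
Ȟ^0 = (5 − 4) − 0 = 1, so Ȟ^0 ≅ Z
Ȟ^1 = (6 − 0) − 4 = 2, so Ȟ^1 ≅ Z^2
Ȟ^2 = (0 − 0) − 0 = 0, so Ȟ^2 ≅ 0

Ȟ^0(U;F) ≅ Z, Ȟ^1(U;F) ≅ Z^2 and Ȟ^2(U;F) ≅ 0


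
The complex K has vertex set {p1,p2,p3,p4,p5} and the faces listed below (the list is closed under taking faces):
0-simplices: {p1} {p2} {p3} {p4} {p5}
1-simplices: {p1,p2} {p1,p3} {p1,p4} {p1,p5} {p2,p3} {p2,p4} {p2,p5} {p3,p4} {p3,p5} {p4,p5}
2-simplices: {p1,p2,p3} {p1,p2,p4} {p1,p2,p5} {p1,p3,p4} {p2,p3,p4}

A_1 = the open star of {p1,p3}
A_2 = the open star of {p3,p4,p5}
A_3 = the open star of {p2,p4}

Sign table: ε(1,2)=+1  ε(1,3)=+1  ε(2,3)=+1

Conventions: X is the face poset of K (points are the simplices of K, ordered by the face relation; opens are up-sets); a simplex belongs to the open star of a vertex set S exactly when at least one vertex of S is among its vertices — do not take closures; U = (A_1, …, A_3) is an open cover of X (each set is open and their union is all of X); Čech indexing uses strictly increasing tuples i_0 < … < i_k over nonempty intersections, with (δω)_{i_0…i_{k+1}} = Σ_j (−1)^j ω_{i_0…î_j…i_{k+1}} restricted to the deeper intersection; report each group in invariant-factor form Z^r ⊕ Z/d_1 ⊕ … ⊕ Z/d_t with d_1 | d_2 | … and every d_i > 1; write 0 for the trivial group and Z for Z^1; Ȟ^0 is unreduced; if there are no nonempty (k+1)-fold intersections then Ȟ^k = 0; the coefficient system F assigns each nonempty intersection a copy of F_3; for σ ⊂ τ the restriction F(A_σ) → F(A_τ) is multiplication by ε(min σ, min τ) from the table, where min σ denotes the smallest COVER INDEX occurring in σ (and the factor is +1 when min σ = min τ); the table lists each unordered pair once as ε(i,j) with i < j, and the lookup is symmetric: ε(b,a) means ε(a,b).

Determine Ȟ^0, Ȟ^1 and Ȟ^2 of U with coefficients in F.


nerve of the cover:
  A1={{p1},{p3},{p1,p2},{p1,p3},{p1,p4},{p1,p5},{p2,p3},{p3,p4},{p3,p5},{p1,p2,p3},{p1,p2,p4},{p1,p2,p5},{p1,p3,p4},{p2,p3,p4}} A2={{p3},{p4},{p5},{p1,p3},{p1,p4},{p1,p5},{p2,p3},{p2,p4},{p2,p5},{p3,p4},{p3,p5},{p4,p5},{p1,p2,p3},{p1,p2,p4},{p1,p2,p5},{p1,p3,p4},{p2,p3,p4}} A3={{p2},{p4},{p1,p2},{p1,p4},{p2,p3},{p2,p4},{p2,p5},{p3,p4},{p4,p5},{p1,p2,p3},{p1,p2,p4},{p1,p2,p5},{p1,p3,p4},{p2,p3,p4}}
  A12={{p3},{p1,p3},{p1,p4},{p1,p5},{p2,p3},{p3,p4},{p3,p5},{p1,p2,p3},{p1,p2,p4},{p1,p2,p5},{p1,p3,p4},{p2,p3,p4}} A13={{p1,p2},{p1,p4},{p2,p3},{p3,p4},{p1,p2,p3},{p1,p2,p4},{p1,p2,p5},{p1,p3,p4},{p2,p3,p4}} A23={{p4},{p1,p4},{p2,p3},{p2,p4},{p2,p5},{p3,p4},{p4,p5},{p1,p2,p3},{p1,p2,p4},{p1,p2,p5},{p1,p3,p4},{p2,p3,p4}}
  A123={{p1,p4},{p2,p3},{p3,p4},{p1,p2,p3},{p1,p2,p4},{p1,p2,p5},{p1,p3,p4},{p2,p3,p4}}
C dims 3,3,1; δ0: rk_F3 2; δ1: rk_F3 1
Ȟ^0 = (3 − 2) − 0 = 1, so Ȟ^0 ≅ Z/3
Ȟ^1 = (3 − 1) − 2 = 0, so Ȟ^1 ≅ 0
Ȟ^2 = (1 − 0) − 1 = 0, so Ȟ^2 ≅ 0

Ȟ^0 = Z/3, Ȟ^1 = 0 and Ȟ^2 = 0


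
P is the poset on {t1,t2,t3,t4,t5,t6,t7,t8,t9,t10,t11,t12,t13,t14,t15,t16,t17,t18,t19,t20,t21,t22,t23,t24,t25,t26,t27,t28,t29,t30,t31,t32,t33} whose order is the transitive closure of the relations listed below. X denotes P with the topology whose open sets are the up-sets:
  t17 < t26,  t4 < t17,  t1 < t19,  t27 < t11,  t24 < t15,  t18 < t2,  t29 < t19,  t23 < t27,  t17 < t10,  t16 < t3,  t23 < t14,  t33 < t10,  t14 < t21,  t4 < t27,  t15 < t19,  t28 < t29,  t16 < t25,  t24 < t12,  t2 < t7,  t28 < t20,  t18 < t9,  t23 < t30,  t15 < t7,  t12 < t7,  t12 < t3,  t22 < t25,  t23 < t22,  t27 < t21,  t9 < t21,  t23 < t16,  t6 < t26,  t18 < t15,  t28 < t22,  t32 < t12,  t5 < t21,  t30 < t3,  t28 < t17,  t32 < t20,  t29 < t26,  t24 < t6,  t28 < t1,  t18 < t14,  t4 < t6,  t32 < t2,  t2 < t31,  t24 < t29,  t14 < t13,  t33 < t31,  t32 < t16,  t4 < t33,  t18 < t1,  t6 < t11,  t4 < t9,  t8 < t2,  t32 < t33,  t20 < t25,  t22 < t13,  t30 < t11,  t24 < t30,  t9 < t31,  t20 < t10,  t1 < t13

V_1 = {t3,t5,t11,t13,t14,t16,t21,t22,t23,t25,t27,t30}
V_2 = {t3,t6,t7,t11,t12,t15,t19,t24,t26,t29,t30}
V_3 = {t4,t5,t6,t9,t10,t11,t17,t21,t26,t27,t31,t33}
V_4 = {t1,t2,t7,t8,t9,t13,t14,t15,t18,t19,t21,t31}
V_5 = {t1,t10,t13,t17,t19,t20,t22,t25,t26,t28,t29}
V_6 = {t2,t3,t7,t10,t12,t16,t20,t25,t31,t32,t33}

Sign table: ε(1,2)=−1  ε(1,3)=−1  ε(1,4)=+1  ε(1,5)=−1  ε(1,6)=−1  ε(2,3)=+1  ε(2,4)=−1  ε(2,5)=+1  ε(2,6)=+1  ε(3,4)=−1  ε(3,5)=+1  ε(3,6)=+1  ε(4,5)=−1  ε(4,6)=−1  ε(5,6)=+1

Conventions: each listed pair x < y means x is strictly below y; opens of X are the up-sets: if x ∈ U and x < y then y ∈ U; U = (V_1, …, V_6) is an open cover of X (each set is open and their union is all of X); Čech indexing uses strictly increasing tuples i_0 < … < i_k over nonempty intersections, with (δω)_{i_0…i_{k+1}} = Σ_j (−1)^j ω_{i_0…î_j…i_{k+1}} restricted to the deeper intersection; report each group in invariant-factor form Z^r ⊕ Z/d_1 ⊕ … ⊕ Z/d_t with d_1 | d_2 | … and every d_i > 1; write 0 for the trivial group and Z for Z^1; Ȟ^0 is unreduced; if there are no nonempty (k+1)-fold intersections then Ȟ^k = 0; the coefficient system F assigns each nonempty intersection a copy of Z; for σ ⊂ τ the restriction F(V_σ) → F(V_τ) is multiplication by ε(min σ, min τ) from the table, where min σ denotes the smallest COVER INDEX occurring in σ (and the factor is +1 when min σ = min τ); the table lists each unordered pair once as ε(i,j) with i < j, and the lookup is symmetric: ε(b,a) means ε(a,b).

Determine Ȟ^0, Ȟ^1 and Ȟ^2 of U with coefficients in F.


Ȟ^0 ≅ Z, Ȟ^1 ≅ 0, Ȟ^2 ≅ Z/2

intersection data:
  V12={t3,t11,t30} V13={t5,t11,t21,t27} V14={t13,t14,t21} V15={t13,t22,t25} V16={t3,t16,t25} V23={t6,t11,t26} V24={t7,t15,t19} V25={t19,t26,t29} V26={t3,t7,t12} V34={t9,t21,t31} V35={t10,t17,t26} V36={t10,t31,t33} V45={t1,t13,t19} V46={t2,t7,t31} V56={t10,t20,t25}
  V123={t11} V126={t3} V134={t21} V145={t13} V156={t25} V235={t26} V245={t19} V246={t7} V346={t31} V356={t10}
C dims 6,15,10; δ0: rk 5, SNF 1^5; δ1: rk 10, SNF 1^9·2
Ȟ^0 = (6 − 5) − 0 = 1, so Ȟ^0 ≅ Z
Ȟ^1 = (15 − 10) − 5 = 0, so Ȟ^1 ≅ 0
Ȟ^2 = (10 − 0) − 10 = 0 plus torsion [2], so Ȟ^2 ≅ Z/2


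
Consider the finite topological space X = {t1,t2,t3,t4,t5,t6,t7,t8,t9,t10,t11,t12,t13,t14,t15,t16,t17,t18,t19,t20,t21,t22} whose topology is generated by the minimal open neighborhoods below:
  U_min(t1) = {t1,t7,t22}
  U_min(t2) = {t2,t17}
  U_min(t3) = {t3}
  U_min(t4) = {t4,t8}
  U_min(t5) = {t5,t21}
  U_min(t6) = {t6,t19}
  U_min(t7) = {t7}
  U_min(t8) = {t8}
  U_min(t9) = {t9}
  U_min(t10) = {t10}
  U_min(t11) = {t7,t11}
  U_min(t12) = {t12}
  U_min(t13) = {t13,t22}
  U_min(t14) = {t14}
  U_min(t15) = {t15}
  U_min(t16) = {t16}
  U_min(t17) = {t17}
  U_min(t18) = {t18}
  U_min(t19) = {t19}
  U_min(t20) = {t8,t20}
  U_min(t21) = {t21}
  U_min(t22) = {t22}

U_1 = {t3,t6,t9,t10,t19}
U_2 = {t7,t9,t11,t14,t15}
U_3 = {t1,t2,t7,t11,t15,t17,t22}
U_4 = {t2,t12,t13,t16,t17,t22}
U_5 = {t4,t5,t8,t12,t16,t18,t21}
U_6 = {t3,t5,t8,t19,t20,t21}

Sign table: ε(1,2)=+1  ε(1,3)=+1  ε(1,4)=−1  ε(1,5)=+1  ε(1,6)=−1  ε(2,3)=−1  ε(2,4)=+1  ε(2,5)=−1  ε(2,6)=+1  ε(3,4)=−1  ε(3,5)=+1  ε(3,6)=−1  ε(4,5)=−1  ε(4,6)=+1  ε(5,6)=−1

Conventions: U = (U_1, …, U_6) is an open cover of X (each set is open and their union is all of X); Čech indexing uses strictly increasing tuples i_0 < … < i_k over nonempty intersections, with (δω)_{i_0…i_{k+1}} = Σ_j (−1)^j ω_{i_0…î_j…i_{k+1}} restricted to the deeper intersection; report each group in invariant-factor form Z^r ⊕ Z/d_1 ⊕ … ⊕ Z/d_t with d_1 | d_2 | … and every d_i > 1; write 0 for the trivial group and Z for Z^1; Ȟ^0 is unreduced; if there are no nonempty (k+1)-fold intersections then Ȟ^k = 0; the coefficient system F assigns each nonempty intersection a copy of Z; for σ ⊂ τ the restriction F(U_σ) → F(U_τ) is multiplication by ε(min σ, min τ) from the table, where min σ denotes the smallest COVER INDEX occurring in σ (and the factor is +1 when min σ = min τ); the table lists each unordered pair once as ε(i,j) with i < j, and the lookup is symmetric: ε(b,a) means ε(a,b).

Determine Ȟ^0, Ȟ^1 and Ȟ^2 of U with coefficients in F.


Ȟ^0 = 0,  Ȟ^1 = Z/2,  Ȟ^2 = 0

nonempty overlaps:
  U12={t9} U16={t3,t19} U23={t7,t11,t15} U34={t2,t17,t22} U45={t12,t16} U56={t5,t8,t21}
C dims 6,6; δ0: rk 6, SNF 1^5·2
degree 0: 6−6−0 = 0 → Ȟ^0 ≅ 0
degree 1: 6−0−6 = 0 plus torsion [2] → Ȟ^1 ≅ Z/2
degree 2: 0−0−0 = 0 → Ȟ^2 ≅ 0


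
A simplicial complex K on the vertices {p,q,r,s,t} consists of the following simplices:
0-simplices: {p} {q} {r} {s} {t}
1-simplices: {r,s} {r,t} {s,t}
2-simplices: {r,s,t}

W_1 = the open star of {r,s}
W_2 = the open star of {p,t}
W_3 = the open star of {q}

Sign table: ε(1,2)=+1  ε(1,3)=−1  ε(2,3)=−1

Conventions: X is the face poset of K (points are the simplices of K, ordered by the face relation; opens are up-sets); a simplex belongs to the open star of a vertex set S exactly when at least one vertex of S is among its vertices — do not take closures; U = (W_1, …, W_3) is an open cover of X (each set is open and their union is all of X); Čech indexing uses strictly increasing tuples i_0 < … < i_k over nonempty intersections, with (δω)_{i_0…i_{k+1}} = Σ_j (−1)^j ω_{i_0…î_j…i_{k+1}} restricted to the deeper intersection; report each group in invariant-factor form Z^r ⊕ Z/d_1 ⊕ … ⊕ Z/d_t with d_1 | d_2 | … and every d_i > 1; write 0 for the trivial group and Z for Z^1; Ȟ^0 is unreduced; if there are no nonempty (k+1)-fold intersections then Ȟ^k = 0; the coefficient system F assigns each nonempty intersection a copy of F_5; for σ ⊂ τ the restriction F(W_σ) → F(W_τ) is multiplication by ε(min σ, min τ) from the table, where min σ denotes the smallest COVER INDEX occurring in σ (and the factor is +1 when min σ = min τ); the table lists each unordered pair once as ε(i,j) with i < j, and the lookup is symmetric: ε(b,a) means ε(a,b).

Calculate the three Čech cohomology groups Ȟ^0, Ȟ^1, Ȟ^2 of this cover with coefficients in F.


Ȟ^0(U;F) ≅ Z/5 ⊕ Z/5,  Ȟ^1(U;F) ≅ 0,  Ȟ^2(U;F) ≅ 0

cover nerve:
  W1={{r},{s},{r,s},{r,t},{s,t},{r,s,t}} W2={{p},{t},{r,t},{s,t},{r,s,t}} W3={{q}}
  W12={{r,t},{s,t},{r,s,t}}
C dims 3,1; δ0: rk_F5 1
Ȟ^0: (3−1)−0=2 ⇒ Z/5 ⊕ Z/5
Ȟ^1: (1−0)−1=0 ⇒ 0
Ȟ^2: (0−0)−0=0 ⇒ 0


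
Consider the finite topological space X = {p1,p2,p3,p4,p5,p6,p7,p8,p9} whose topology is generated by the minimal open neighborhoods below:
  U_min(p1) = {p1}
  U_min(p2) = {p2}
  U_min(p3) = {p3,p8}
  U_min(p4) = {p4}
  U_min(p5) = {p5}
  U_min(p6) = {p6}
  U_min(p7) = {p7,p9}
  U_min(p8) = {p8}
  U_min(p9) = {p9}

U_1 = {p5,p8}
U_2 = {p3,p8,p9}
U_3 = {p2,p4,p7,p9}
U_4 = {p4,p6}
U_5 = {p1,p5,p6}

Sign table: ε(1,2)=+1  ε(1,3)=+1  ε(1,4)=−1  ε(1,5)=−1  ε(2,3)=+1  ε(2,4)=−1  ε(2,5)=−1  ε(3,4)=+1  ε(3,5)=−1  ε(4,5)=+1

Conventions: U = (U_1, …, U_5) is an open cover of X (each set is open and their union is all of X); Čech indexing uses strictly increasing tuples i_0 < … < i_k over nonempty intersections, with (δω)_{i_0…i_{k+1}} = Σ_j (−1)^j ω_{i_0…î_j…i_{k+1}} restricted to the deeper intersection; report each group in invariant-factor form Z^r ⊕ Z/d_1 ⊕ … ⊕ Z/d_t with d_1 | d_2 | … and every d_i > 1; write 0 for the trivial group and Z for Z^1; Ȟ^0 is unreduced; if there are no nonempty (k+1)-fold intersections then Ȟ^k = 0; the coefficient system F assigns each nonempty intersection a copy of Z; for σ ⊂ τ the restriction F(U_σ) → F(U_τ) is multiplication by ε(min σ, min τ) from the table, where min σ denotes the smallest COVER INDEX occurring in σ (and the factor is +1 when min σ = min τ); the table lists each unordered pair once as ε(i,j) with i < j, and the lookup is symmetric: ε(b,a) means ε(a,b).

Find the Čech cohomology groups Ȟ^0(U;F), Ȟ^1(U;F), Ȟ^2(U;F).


nerve simplices:
  U12={p8} U15={p5} U23={p9} U34={p4} U45={p6}
C dims 5,5; δ0: rk 5, SNF 1^4·2
degree 0: 5−5−0 = 0 → Ȟ^0 ≅ 0
degree 1: 5−0−5 = 0 plus torsion [2] → Ȟ^1 ≅ Z/2
degree 2: 0−0−0 = 0 → Ȟ^2 ≅ 0

Ȟ^0(U;F) ≅ 0, Ȟ^1(U;F) ≅ Z/2, Ȟ^2(U;F) ≅ 0


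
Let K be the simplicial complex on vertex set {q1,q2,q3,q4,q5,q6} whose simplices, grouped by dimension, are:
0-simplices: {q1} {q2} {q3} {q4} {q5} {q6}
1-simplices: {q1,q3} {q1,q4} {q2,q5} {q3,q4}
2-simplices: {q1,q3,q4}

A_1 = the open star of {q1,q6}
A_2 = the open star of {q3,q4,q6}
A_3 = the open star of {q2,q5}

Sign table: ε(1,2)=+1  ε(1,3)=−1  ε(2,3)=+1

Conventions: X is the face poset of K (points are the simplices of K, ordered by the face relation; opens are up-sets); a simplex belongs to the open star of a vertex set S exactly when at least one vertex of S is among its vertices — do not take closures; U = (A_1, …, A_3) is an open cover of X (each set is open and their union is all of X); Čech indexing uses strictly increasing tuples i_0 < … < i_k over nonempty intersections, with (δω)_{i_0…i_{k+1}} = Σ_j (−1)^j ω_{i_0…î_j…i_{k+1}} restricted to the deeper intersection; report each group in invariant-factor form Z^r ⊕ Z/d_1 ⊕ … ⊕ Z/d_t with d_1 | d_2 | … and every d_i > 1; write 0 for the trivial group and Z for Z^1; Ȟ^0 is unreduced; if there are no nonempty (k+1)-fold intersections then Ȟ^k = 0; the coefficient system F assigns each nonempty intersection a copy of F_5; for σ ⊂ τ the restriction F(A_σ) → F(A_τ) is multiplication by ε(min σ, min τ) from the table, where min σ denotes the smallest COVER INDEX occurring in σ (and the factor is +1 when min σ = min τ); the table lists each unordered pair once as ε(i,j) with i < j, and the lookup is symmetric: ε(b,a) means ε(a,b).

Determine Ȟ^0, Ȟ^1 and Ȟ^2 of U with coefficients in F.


nerve simplices:
  A1={{q1},{q6},{q1,q3},{q1,q4},{q1,q3,q4}} A2={{q3},{q4},{q6},{q1,q3},{q1,q4},{q3,q4},{q1,q3,q4}} A3={{q2},{q5},{q2,q5}}
  A12={{q6},{q1,q3},{q1,q4},{q1,q3,q4}}
C dims 3,1; δ0: rk_F5 1
degree 0: 3−1−0 = 2 → Ȟ^0 ≅ Z/5 ⊕ Z/5
degree 1: 1−0−1 = 0 → Ȟ^1 ≅ 0
degree 2: 0−0−0 = 0 → Ȟ^2 ≅ 0

Ȟ^0(U;F) ≅ Z/5 ⊕ Z/5; Ȟ^1(U;F) ≅ 0; Ȟ^2(U;F) ≅ 0


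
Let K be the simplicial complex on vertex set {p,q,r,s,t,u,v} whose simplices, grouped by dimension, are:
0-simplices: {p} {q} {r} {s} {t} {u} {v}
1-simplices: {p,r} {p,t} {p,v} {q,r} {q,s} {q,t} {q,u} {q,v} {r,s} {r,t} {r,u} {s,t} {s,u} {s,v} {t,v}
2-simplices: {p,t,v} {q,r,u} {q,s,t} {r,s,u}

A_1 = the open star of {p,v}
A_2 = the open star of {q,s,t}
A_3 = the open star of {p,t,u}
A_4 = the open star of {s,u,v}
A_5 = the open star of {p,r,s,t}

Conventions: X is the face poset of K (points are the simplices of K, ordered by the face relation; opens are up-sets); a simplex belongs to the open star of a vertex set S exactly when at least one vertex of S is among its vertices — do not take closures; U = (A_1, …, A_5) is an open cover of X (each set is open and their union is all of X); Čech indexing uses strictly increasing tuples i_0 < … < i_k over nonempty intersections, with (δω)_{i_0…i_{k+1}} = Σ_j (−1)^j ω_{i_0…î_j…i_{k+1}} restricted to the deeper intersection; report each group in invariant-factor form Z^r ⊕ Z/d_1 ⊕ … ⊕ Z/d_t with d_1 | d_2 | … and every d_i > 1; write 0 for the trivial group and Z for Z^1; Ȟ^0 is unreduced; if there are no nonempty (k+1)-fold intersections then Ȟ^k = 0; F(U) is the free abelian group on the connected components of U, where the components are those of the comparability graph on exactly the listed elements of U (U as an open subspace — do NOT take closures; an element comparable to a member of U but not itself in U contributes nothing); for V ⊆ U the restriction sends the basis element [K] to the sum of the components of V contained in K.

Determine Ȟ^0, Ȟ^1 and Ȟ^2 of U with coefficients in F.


Ȟ^0 ≅ Z, Ȟ^1 ≅ Z^3 and Ȟ^2 ≅ 0

intersection data:
  A1={{p},{v},{p,r},{p,t},{p,v},{q,v},{s,v},{t,v},{p,t,v}} A2={{q},{s},{t},{p,t},{q,r},{q,s},{q,t},{q,u},{q,v},{r,s},{r,t},{s,t},{s,u},{s,v},{t,v},{p,t,v},{q,r,u},{q,s,t},{r,s,u}} A3={{p},{t},{u},{p,r},{p,t},{p,v},{q,t},{q,u},{r,t},{r,u},{s,t},{s,u},{t,v},{p,t,v},{q,r,u},{q,s,t},{r,s,u}} A4={{s},{u},{v},{p,v},{q,s},{q,u},{q,v},{r,s},{r,u},{s,t},{s,u},{s,v},{t,v},{p,t,v},{q,r,u},{q,s,t},{r,s,u}} A5={{p},{r},{s},{t},{p,r},{p,t},{p,v},{q,r},{q,s},{q,t},{r,s},{r,t},{r,u},{s,t},{s,u},{s,v},{t,v},{p,t,v},{q,r,u},{q,s,t},{r,s,u}}
  A12={{p,t},{q,v},{s,v},{t,v},{p,t,v}} A13={{p},{p,r},{p,t},{p,v},{t,v},{p,t,v}} A14={{v},{p,v},{q,v},{s,v},{t,v},{p,t,v}} A15={{p},{p,r},{p,t},{p,v},{s,v},{t,v},{p,t,v}} A23={{t},{p,t},{q,t},{q,u},{r,t},{s,t},{s,u},{t,v},{p,t,v},{q,r,u},{q,s,t},{r,s,u}} A24={{s},{q,s},{q,u},{q,v},{r,s},{s,t},{s,u},{s,v},{t,v},{p,t,v},{q,r,u},{q,s,t},{r,s,u}} A25={{s},{t},{p,t},{q,r},{q,s},{q,t},{r,s},{r,t},{s,t},{s,u},{s,v},{t,v},{p,t,v},{q,r,u},{q,s,t},{r,s,u}} A34={{u},{p,v},{q,u},{r,u},{s,t},{s,u},{t,v},{p,t,v},{q,r,u},{q,s,t},{r,s,u}} A35={{p},{t},{p,r},{p,t},{p,v},{q,t},{r,t},{r,u},{s,t},{s,u},{t,v},{p,t,v},{q,r,u},{q,s,t},{r,s,u}} A45={{s},{p,v},{q,s},{r,s},{r,u},{s,t},{s,u},{s,v},{t,v},{p,t,v},{q,r,u},{q,s,t},{r,s,u}}
  A123={{p,t},{t,v},{p,t,v}} A124={{q,v},{s,v},{t,v},{p,t,v}} A125={{p,t},{s,v},{t,v},{p,t,v}} A134={{p,v},{t,v},{p,t,v}} A135={{p},{p,r},{p,t},{p,v},{t,v},{p,t,v}} A145={{p,v},{s,v},{t,v},{p,t,v}} A234={{q,u},{s,t},{s,u},{t,v},{p,t,v},{q,r,u},{q,s,t},{r,s,u}} A235={{t},{p,t},{q,t},{r,t},{s,t},{s,u},{t,v},{p,t,v},{q,r,u},{q,s,t},{r,s,u}} A245={{s},{q,s},{r,s},{s,t},{s,u},{s,v},{t,v},{p,t,v},{q,r,u},{q,s,t},{r,s,u}} A345={{p,v},{r,u},{s,t},{s,u},{t,v},{p,t,v},{q,r,u},{q,s,t},{r,s,u}}
  A1234={{t,v},{p,t,v}} A1235={{p,t},{t,v},{p,t,v}} A1245={{s,v},{t,v},{p,t,v}} A1345={{p,v},{t,v},{p,t,v}} A2345={{s,t},{s,u},{t,v},{p,t,v},{q,r,u},{q,s,t},{r,s,u}}
  A12345={{t,v},{p,t,v}}
components per intersection:
  A1: {{p},{v},{p,r},{p,t},{p,v},{q,v},{s,v},{t,v},{p,t,v}}
  A2: {{q},{s},{t},{p,t},{q,r},{q,s},{q,t},{q,u},{q,v},{r,s},{r,t},{s,t},{s,u},{s,v},{t,v},{p,t,v},{q,r,u},{q,s,t},{r,s,u}}
  A3: {{p},{t},{p,r},{p,t},{p,v},{q,t},{r,t},{s,t},{t,v},{p,t,v},{q,s,t}} {{u},{q,u},{r,u},{s,u},{q,r,u},{r,s,u}}
  A4: {{s},{u},{v},{p,v},{q,s},{q,u},{q,v},{r,s},{r,u},{s,t},{s,u},{s,v},{t,v},{p,t,v},{q,r,u},{q,s,t},{r,s,u}}
  A5: {{p},{r},{s},{t},{p,r},{p,t},{p,v},{q,r},{q,s},{q,t},{r,s},{r,t},{r,u},{s,t},{s,u},{s,v},{t,v},{p,t,v},{q,r,u},{q,s,t},{r,s,u}}
  A12: {{p,t},{t,v},{p,t,v}} {{q,v}} {{s,v}}
  A13: {{p},{p,r},{p,t},{p,v},{t,v},{p,t,v}}
  A14: {{v},{p,v},{q,v},{s,v},{t,v},{p,t,v}}
  A15: {{p},{p,r},{p,t},{p,v},{t,v},{p,t,v}} {{s,v}}
  A23: {{t},{p,t},{q,t},{r,t},{s,t},{t,v},{p,t,v},{q,s,t}} {{q,u},{q,r,u}} {{s,u},{r,s,u}}
  A24: {{s},{q,s},{r,s},{s,t},{s,u},{s,v},{q,s,t},{r,s,u}} {{q,u},{q,r,u}} {{q,v}} {{t,v},{p,t,v}}
  A25: {{s},{t},{p,t},{q,s},{q,t},{r,s},{r,t},{s,t},{s,u},{s,v},{t,v},{p,t,v},{q,s,t},{r,s,u}} {{q,r},{q,r,u}}
  A34: {{u},{q,u},{r,u},{s,u},{q,r,u},{r,s,u}} {{p,v},{t,v},{p,t,v}} {{s,t},{q,s,t}}
  A35: {{p},{t},{p,r},{p,t},{p,v},{q,t},{r,t},{s,t},{t,v},{p,t,v},{q,s,t}} {{r,u},{s,u},{q,r,u},{r,s,u}}
  A45: {{s},{q,s},{r,s},{r,u},{s,t},{s,u},{s,v},{q,r,u},{q,s,t},{r,s,u}} {{p,v},{t,v},{p,t,v}}
  A123: {{p,t},{t,v},{p,t,v}}
  A124: {{q,v}} {{s,v}} {{t,v},{p,t,v}}
  A125: {{p,t},{t,v},{p,t,v}} {{s,v}}
  A134: {{p,v},{t,v},{p,t,v}}
  A135: {{p},{p,r},{p,t},{p,v},{t,v},{p,t,v}}
  A145: {{p,v},{t,v},{p,t,v}} {{s,v}}
  A234: {{q,u},{q,r,u}} {{s,t},{q,s,t}} {{s,u},{r,s,u}} {{t,v},{p,t,v}}
  A235: {{t},{p,t},{q,t},{r,t},{s,t},{t,v},{p,t,v},{q,s,t}} {{s,u},{r,s,u}} {{q,r,u}}
  A245: {{s},{q,s},{r,s},{s,t},{s,u},{s,v},{q,s,t},{r,s,u}} {{t,v},{p,t,v}} {{q,r,u}}
  A345: {{p,v},{t,v},{p,t,v}} {{r,u},{s,u},{q,r,u},{r,s,u}} {{s,t},{q,s,t}}
  A1234: {{t,v},{p,t,v}}
  A1235: {{p,t},{t,v},{p,t,v}}
  A1245: {{s,v}} {{t,v},{p,t,v}}
  A1345: {{p,v},{t,v},{p,t,v}}
  A2345: {{s,t},{q,s,t}} {{s,u},{r,s,u}} {{t,v},{p,t,v}} {{q,r,u}}
  A12345: {{t,v},{p,t,v}}
C dims 6,23,23,9; δ0: rk 5, SNF 1^5; δ1: rk 15, SNF 1^15; δ2: rk 8, SNF 1^8
Ȟ^0 = (6 − 5) − 0 = 1, so Ȟ^0 ≅ Z
Ȟ^1 = (23 − 15) − 5 = 3, so Ȟ^1 ≅ Z^3
Ȟ^2 = (23 − 8) − 15 = 0, so Ȟ^2 ≅ 0
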